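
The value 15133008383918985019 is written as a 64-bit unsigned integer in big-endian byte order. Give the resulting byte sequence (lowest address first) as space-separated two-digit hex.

D2 03 3E F2 72 7F CF 3B

15133008383918985019 in hexadecimal, padded to 64 bits, is 0xD2033EF2727FCF3B.
Split into bytes (most-significant first): D2 03 3E F2 72 7F CF 3B.
Big-endian: lowest address holds the most-significant byte.
So the memory order matches the most-significant-first order: D2 03 3E F2 72 7F CF 3B.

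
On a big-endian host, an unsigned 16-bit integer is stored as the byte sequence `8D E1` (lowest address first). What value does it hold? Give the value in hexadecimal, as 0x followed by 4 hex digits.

In big-endian order the high byte comes first in memory.
The bytes are already most-significant first: 0x8DE1.

0x8DE1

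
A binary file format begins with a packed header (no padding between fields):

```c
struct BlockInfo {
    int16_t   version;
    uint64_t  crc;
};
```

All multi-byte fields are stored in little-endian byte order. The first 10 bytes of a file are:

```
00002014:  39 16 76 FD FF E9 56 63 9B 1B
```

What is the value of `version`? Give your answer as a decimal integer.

5689

`version` is the first field, at byte offset 0, occupying 2 bytes.
Bytes at offsets 0..1: 39 16.
In little-endian order the low byte comes first in memory.
Reassemble most-significant byte first: 16 39 → 0x1639.
0x1639 = 5689.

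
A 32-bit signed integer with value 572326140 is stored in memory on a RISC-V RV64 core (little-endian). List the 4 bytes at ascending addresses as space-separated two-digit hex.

FC 00 1D 22

572326140 in hexadecimal, padded to 32 bits, is 0x221D00FC.
Split into bytes (most-significant first): 22 1D 00 FC.
Little-endian: lowest address holds the least-significant byte.
So at ascending addresses the bytes are FC 00 1D 22.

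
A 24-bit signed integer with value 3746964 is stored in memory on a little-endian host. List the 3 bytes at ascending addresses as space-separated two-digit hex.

3746964 in hexadecimal, padded to 24 bits, is 0x392C94.
Split into bytes (most-significant first): 39 2C 94.
In little-endian order the low byte comes first in memory.
So at ascending addresses the bytes are 94 2C 39.

94 2C 39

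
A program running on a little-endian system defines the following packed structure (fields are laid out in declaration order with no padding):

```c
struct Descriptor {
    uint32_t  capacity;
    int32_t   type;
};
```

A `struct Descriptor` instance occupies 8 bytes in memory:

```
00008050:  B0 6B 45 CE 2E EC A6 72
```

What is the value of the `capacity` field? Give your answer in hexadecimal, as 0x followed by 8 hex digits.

0xCE456BB0

`capacity` is the first field, at byte offset 0, occupying 4 bytes.
Bytes at offsets 0..3: B0 6B 45 CE.
In little-endian order the low byte comes first in memory.
Reassemble most-significant byte first: CE 45 6B B0 → 0xCE456BB0.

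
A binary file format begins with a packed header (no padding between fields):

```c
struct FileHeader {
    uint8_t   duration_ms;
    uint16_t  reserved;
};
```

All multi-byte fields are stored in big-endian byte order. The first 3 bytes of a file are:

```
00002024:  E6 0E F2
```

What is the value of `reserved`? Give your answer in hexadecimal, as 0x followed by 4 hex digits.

0x0EF2

`reserved` follows `duration_ms` (1 byte), so it starts at byte offset 1 and occupies 2 bytes.
Bytes at offsets 1..2: 0E F2.
In big-endian order the high byte comes first in memory.
The bytes are already most-significant first: 0x0EF2.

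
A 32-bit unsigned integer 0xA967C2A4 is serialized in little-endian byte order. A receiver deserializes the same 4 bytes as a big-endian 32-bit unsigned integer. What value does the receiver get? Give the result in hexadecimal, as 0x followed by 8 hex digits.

0xA4C267A9

Stored little-endian, the bytes at ascending addresses are A4 C2 67 A9.
Read back as big-endian, the last byte is least significant, giving 0xA4C267A9.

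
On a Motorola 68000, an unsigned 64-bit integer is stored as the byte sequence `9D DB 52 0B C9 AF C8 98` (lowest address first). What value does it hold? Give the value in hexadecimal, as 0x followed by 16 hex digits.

0x9DDB520BC9AFC898

Big-endian stores the most-significant byte at the lowest address.
The bytes are already most-significant first: 0x9DDB520BC9AFC898.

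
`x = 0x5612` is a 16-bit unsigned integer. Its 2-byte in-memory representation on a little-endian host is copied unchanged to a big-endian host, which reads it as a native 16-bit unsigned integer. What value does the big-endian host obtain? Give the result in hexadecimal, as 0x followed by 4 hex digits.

Stored little-endian, the bytes at ascending addresses are 12 56.
Read back as big-endian, the last byte is least significant, giving 0x1256.

0x1256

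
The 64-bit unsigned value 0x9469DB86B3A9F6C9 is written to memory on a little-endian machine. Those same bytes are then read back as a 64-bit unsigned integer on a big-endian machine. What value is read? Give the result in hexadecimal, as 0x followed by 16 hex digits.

Stored little-endian, the bytes at ascending addresses are C9 F6 A9 B3 86 DB 69 94.
Read back as big-endian, the last byte is least significant, giving 0xC9F6A9B386DB6994.

0xC9F6A9B386DB6994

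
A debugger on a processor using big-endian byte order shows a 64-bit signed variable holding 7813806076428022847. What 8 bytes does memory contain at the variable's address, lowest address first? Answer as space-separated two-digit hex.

6C 70 37 3A 29 47 F4 3F

7813806076428022847 in hexadecimal, padded to 64 bits, is 0x6C70373A2947F43F.
Split into bytes (most-significant first): 6C 70 37 3A 29 47 F4 3F.
Big-endian: lowest address holds the most-significant byte.
So the memory order matches the most-significant-first order: 6C 70 37 3A 29 47 F4 3F.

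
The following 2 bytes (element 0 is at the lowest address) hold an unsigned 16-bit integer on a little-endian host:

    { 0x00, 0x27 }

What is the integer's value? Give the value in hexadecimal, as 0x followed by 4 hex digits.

Little-endian stores the least-significant byte at the lowest address.
Reassemble most-significant byte first: 27 00 → 0x2700.

0x2700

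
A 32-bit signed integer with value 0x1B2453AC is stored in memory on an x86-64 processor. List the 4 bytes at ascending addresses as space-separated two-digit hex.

AC 53 24 1B

Split into bytes (most-significant first): 1B 24 53 AC.
Little-endian stores the least-significant byte at the lowest address.
So at ascending addresses the bytes are AC 53 24 1B.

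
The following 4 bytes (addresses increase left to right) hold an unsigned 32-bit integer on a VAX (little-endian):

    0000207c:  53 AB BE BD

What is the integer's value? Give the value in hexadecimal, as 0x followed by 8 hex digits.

0xBDBEAB53

Little-endian: lowest address holds the least-significant byte.
Reassemble most-significant byte first: BD BE AB 53 → 0xBDBEAB53.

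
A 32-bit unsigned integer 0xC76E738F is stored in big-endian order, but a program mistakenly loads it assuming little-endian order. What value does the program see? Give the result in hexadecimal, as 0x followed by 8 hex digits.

Stored big-endian, the bytes at ascending addresses are C7 6E 73 8F.
Read back as little-endian, the first byte is least significant, giving 0x8F736EC7.

0x8F736EC7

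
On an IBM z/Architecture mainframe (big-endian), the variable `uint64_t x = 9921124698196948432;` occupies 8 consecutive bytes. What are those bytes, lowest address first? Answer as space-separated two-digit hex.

89 AE EA 59 40 62 35 D0

9921124698196948432 in hexadecimal, padded to 64 bits, is 0x89AEEA59406235D0.
Split into bytes (most-significant first): 89 AE EA 59 40 62 35 D0.
Big-endian stores the most-significant byte at the lowest address.
So the memory order matches the most-significant-first order: 89 AE EA 59 40 62 35 D0.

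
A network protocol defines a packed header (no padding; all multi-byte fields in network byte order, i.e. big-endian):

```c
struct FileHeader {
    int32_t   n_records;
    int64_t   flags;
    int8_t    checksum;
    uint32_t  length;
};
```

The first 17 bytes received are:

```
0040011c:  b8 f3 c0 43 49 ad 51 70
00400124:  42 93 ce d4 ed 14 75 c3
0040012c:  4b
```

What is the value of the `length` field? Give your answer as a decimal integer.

343262027

`length` follows `n_records` (4 B), `flags` (8 B), `checksum` (1 B), so it starts at offset 4 + 8 + 1 = 13 and occupies 4 bytes.
Bytes at offsets 13..16: 14 75 C3 4B.
In big-endian order the high byte comes first in memory.
The bytes are already most-significant first: 0x1475C34B.
0x1475C34B = 343262027.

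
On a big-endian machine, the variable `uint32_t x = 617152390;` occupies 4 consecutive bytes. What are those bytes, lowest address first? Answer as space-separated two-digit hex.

617152390 in hexadecimal, padded to 32 bits, is 0x24C8FF86.
Split into bytes (most-significant first): 24 C8 FF 86.
In big-endian order the high byte comes first in memory.
So the memory order matches the most-significant-first order: 24 C8 FF 86.

24 C8 FF 86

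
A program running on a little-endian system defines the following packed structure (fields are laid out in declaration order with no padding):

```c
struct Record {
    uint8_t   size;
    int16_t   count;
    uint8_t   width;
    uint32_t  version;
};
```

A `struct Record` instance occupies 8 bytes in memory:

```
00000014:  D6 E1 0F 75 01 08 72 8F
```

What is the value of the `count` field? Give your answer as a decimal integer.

4065

`count` follows `size` (1 byte), so it starts at byte offset 1 and occupies 2 bytes.
Bytes at offsets 1..2: E1 0F.
Little-endian: lowest address holds the least-significant byte.
Reassemble most-significant byte first: 0F E1 → 0x0FE1.
0x0FE1 = 4065.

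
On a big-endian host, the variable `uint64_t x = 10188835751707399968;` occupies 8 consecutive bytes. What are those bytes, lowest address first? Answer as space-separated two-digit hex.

8D 66 04 22 27 51 D7 20

10188835751707399968 in hexadecimal, padded to 64 bits, is 0x8D6604222751D720.
Split into bytes (most-significant first): 8D 66 04 22 27 51 D7 20.
Big-endian: lowest address holds the most-significant byte.
So the memory order matches the most-significant-first order: 8D 66 04 22 27 51 D7 20.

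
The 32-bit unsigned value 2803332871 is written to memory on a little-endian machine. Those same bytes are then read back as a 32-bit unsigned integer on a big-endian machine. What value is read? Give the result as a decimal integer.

125245351

2803332871 in 32-bit hexadecimal is 0xA7177707.
Stored little-endian, the bytes at ascending addresses are 07 77 17 A7.
Read back as big-endian, the last byte is least significant, giving 0x077717A7.
0x077717A7 = 125245351.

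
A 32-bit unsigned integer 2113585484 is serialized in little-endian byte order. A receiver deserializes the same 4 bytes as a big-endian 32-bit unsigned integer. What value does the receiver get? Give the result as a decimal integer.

1287780989

2113585484 in 32-bit hexadecimal is 0x7DFAC14C.
Stored little-endian, the bytes at ascending addresses are 4C C1 FA 7D.
Read back as big-endian, the last byte is least significant, giving 0x4CC1FA7D.
0x4CC1FA7D = 1287780989.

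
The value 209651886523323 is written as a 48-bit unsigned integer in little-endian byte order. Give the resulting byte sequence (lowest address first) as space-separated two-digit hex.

BB 03 39 62 AD BE

209651886523323 in hexadecimal, padded to 48 bits, is 0xBEAD623903BB.
Split into bytes (most-significant first): BE AD 62 39 03 BB.
Little-endian: lowest address holds the least-significant byte.
So at ascending addresses the bytes are BB 03 39 62 AD BE.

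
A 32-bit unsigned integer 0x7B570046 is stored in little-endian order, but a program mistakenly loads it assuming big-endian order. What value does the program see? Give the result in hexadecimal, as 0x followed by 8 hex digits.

Stored little-endian, the bytes at ascending addresses are 46 00 57 7B.
Read back as big-endian, the last byte is least significant, giving 0x4600577B.

0x4600577B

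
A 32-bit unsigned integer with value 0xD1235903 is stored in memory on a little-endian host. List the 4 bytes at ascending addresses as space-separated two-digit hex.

03 59 23 D1

Split into bytes (most-significant first): D1 23 59 03.
Little-endian: lowest address holds the least-significant byte.
So at ascending addresses the bytes are 03 59 23 D1.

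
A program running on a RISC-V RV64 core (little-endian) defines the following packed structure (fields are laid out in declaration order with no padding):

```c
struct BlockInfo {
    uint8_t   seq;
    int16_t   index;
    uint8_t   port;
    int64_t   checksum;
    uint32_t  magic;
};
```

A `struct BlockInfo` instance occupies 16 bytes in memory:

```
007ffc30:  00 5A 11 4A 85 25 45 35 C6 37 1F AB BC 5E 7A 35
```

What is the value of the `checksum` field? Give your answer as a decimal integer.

`checksum` follows `seq` (1 B), `index` (2 B), `port` (1 B), so it starts at offset 1 + 2 + 1 = 4 and occupies 8 bytes.
Bytes at offsets 4..11: 85 25 45 35 C6 37 1F AB.
Little-endian stores the least-significant byte at the lowest address.
Reassemble most-significant byte first: AB 1F 37 C6 35 45 25 85 → 0xAB1F37C635452585.
Top bit is set, so as a signed 64-bit value this is 0xAB1F37C635452585 − 2^64 = -6116108444509067899.

-6116108444509067899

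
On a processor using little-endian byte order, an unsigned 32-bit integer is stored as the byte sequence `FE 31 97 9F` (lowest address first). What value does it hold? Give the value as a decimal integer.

Little-endian stores the least-significant byte at the lowest address.
Reassemble most-significant byte first: 9F 97 31 FE → 0x9F9731FE.
0x9F9731FE = 2677486078.

2677486078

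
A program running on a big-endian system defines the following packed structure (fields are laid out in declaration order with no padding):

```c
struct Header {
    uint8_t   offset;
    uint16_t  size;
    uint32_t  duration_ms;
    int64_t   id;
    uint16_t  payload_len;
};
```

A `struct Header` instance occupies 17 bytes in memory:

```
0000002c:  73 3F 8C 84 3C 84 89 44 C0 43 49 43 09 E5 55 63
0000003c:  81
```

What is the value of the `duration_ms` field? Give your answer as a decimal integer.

`duration_ms` follows `offset` (1 B), `size` (2 B), so it starts at offset 1 + 2 = 3 and occupies 4 bytes.
Bytes at offsets 3..6: 84 3C 84 89.
In big-endian order the high byte comes first in memory.
The bytes are already most-significant first: 0x843C8489.
0x843C8489 = 2218558601.

2218558601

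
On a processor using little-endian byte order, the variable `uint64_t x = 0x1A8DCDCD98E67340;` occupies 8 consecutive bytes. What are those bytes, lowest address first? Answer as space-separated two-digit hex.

Split into bytes (most-significant first): 1A 8D CD CD 98 E6 73 40.
Little-endian stores the least-significant byte at the lowest address.
So at ascending addresses the bytes are 40 73 E6 98 CD CD 8D 1A.

40 73 E6 98 CD CD 8D 1A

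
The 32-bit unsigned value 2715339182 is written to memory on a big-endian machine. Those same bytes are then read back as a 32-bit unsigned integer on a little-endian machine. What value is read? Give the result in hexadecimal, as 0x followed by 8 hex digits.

0xAEC9D8A1

2715339182 in 32-bit hexadecimal is 0xA1D8C9AE.
Stored big-endian, the bytes at ascending addresses are A1 D8 C9 AE.
Read back as little-endian, the first byte is least significant, giving 0xAEC9D8A1.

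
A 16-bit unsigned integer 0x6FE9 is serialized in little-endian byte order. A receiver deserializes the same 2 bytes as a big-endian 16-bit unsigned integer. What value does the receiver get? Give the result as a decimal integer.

Stored little-endian, the bytes at ascending addresses are E9 6F.
Read back as big-endian, the last byte is least significant, giving 0xE96F.
0xE96F = 59759.

59759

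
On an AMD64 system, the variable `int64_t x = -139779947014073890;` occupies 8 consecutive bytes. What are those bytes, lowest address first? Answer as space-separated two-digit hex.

DE D1 80 F7 E0 66 0F FE

Two's complement of -139779947014073890 in 64 bits: 139779947014073890 = 0x01F0991F087F2E22; invert → 0xFE0F66E0F780D1DD; add 1 → 0xFE0F66E0F780D1DE.
Split into bytes (most-significant first): FE 0F 66 E0 F7 80 D1 DE.
In little-endian order the low byte comes first in memory.
So at ascending addresses the bytes are DE D1 80 F7 E0 66 0F FE.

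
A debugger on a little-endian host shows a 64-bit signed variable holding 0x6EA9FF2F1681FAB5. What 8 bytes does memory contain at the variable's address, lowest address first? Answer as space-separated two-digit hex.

Split into bytes (most-significant first): 6E A9 FF 2F 16 81 FA B5.
Little-endian: lowest address holds the least-significant byte.
So at ascending addresses the bytes are B5 FA 81 16 2F FF A9 6E.

B5 FA 81 16 2F FF A9 6E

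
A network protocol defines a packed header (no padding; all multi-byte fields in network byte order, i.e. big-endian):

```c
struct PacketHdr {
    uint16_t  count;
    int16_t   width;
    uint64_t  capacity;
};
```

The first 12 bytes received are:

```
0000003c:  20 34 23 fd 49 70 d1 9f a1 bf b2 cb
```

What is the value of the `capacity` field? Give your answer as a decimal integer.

`capacity` follows `count` (2 B), `width` (2 B), so it starts at offset 2 + 2 = 4 and occupies 8 bytes.
Bytes at offsets 4..11: 49 70 D1 9F A1 BF B2 CB.
In big-endian order the high byte comes first in memory.
The bytes are already most-significant first: 0x4970D19FA1BFB2CB.
0x4970D19FA1BFB2CB = 5291960045704032971.

5291960045704032971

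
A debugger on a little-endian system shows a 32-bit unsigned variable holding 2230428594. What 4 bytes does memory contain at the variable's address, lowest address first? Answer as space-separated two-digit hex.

2230428594 in hexadecimal, padded to 32 bits, is 0x84F1A3B2.
Split into bytes (most-significant first): 84 F1 A3 B2.
Little-endian stores the least-significant byte at the lowest address.
So at ascending addresses the bytes are B2 A3 F1 84.

B2 A3 F1 84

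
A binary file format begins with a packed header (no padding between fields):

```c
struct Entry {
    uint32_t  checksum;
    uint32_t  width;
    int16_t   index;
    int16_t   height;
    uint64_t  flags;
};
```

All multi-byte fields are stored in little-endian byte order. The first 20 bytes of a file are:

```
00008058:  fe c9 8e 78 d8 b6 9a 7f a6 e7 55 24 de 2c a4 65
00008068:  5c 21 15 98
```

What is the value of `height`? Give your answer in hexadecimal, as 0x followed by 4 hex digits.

`height` follows `checksum` (4 B), `width` (4 B), `index` (2 B), so it starts at offset 4 + 4 + 2 = 10 and occupies 2 bytes.
Bytes at offsets 10..11: 55 24.
In little-endian order the low byte comes first in memory.
Reassemble most-significant byte first: 24 55 → 0x2455.

0x2455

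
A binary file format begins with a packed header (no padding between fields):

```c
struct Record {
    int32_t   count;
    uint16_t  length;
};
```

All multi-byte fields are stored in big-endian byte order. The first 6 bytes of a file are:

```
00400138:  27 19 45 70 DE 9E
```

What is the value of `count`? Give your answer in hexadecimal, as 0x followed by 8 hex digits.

`count` is the first field, at byte offset 0, occupying 4 bytes.
Bytes at offsets 0..3: 27 19 45 70.
Big-endian stores the most-significant byte at the lowest address.
The bytes are already most-significant first: 0x27194570.

0x27194570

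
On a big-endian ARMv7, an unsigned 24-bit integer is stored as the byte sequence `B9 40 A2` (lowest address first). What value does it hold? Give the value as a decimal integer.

12140706

In big-endian order the high byte comes first in memory.
The bytes are already most-significant first: 0xB940A2.
0xB940A2 = 12140706.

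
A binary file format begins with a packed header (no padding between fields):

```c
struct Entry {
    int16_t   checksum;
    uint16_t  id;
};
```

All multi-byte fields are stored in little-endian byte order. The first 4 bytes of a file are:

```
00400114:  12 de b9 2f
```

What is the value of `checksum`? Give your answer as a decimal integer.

`checksum` is the first field, at byte offset 0, occupying 2 bytes.
Bytes at offsets 0..1: 12 DE.
In little-endian order the low byte comes first in memory.
Reassemble most-significant byte first: DE 12 → 0xDE12.
Top bit is set, so as a signed 16-bit value this is 0xDE12 − 2^16 = -8686.

-8686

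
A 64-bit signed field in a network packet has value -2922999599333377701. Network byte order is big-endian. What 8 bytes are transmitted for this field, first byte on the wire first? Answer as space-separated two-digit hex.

Two's complement of -2922999599333377701 in 64 bits: 2922999599333377701 = 0x289094A61CE006A5; invert → 0xD76F6B59E31FF95A; add 1 → 0xD76F6B59E31FF95B.
Split into bytes (most-significant first): D7 6F 6B 59 E3 1F F9 5B.
Big-endian stores the most-significant byte at the lowest address.
So the memory order matches the most-significant-first order: D7 6F 6B 59 E3 1F F9 5B.

D7 6F 6B 59 E3 1F F9 5B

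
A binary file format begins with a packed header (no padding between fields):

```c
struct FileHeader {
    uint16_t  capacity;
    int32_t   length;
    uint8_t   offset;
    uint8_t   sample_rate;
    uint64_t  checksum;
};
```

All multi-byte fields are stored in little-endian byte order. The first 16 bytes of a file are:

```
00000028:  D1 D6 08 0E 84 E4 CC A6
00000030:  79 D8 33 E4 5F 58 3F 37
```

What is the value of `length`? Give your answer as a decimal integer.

-461107704

`length` follows `capacity` (2 bytes), so it starts at byte offset 2 and occupies 4 bytes.
Bytes at offsets 2..5: 08 0E 84 E4.
Little-endian: lowest address holds the least-significant byte.
Reassemble most-significant byte first: E4 84 0E 08 → 0xE4840E08.
Top bit is set, so as a signed 32-bit value this is 0xE4840E08 − 2^32 = -461107704.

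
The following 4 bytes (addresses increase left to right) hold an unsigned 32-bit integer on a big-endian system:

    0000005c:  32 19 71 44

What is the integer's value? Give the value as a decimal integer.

Big-endian: lowest address holds the most-significant byte.
The bytes are already most-significant first: 0x32197144.
0x32197144 = 840528196.

840528196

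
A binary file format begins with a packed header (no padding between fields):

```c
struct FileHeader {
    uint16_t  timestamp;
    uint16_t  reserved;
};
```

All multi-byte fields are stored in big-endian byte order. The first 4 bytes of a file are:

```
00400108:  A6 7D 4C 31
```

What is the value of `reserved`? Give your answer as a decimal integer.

19505

`reserved` follows `timestamp` (2 bytes), so it starts at byte offset 2 and occupies 2 bytes.
Bytes at offsets 2..3: 4C 31.
In big-endian order the high byte comes first in memory.
The bytes are already most-significant first: 0x4C31.
0x4C31 = 19505.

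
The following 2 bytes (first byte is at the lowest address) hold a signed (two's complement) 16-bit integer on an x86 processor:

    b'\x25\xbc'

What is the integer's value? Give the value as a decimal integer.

-17371

Little-endian: lowest address holds the least-significant byte.
Reassemble most-significant byte first: BC 25 → 0xBC25.
Top bit is set, so as a signed 16-bit value this is 0xBC25 − 2^16 = -17371.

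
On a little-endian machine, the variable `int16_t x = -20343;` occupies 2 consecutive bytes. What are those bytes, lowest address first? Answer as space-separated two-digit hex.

89 B0

Two's complement of -20343 in 16 bits: 20343 = 0x4F77; invert → 0xB088; add 1 → 0xB089.
Split into bytes (most-significant first): B0 89.
In little-endian order the low byte comes first in memory.
So at ascending addresses the bytes are 89 B0.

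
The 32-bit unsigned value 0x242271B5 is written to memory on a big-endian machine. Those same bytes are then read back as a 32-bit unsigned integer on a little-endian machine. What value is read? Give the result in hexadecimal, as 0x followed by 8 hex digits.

Stored big-endian, the bytes at ascending addresses are 24 22 71 B5.
Read back as little-endian, the first byte is least significant, giving 0xB5712224.

0xB5712224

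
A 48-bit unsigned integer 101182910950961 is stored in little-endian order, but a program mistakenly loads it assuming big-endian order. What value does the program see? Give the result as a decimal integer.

101182910950961 in 48-bit hexadecimal is 0x5C067B76EE31.
Stored little-endian, the bytes at ascending addresses are 31 EE 76 7B 06 5C.
Read back as big-endian, the last byte is least significant, giving 0x31EE767B065C.
0x31EE767B065C = 54900259751516.

54900259751516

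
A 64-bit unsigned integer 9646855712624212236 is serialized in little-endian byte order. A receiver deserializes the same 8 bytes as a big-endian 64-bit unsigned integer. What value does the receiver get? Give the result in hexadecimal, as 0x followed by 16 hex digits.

0x0CF969CE2884E085

9646855712624212236 in 64-bit hexadecimal is 0x85E08428CE69F90C.
Stored little-endian, the bytes at ascending addresses are 0C F9 69 CE 28 84 E0 85.
Read back as big-endian, the last byte is least significant, giving 0x0CF969CE2884E085.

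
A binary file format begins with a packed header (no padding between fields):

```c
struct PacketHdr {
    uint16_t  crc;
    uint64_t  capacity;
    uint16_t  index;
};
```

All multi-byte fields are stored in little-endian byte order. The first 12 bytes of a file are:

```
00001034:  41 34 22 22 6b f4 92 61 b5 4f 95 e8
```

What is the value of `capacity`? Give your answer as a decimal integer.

5743604183574716962

`capacity` follows `crc` (2 bytes), so it starts at byte offset 2 and occupies 8 bytes.
Bytes at offsets 2..9: 22 22 6B F4 92 61 B5 4F.
Little-endian stores the least-significant byte at the lowest address.
Reassemble most-significant byte first: 4F B5 61 92 F4 6B 22 22 → 0x4FB56192F46B2222.
0x4FB56192F46B2222 = 5743604183574716962.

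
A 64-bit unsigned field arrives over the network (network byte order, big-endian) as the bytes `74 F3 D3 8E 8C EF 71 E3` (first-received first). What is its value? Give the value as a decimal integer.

8427311936943649251

Big-endian: lowest address holds the most-significant byte.
The bytes are already most-significant first: 0x74F3D38E8CEF71E3.
0x74F3D38E8CEF71E3 = 8427311936943649251.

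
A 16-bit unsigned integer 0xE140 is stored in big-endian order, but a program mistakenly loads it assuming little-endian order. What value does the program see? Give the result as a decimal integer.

Stored big-endian, the bytes at ascending addresses are E1 40.
Read back as little-endian, the first byte is least significant, giving 0x40E1.
0x40E1 = 16609.

16609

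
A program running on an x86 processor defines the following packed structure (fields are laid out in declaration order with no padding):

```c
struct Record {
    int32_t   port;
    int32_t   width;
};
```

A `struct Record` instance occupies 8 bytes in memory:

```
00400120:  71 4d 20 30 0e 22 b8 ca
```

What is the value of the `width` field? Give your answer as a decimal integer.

-893902322

`width` follows `port` (4 bytes), so it starts at byte offset 4 and occupies 4 bytes.
Bytes at offsets 4..7: 0E 22 B8 CA.
Little-endian: lowest address holds the least-significant byte.
Reassemble most-significant byte first: CA B8 22 0E → 0xCAB8220E.
Top bit is set, so as a signed 32-bit value this is 0xCAB8220E − 2^32 = -893902322.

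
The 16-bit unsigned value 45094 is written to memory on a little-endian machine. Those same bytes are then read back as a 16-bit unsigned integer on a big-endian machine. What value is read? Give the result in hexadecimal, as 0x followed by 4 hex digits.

45094 in 16-bit hexadecimal is 0xB026.
Stored little-endian, the bytes at ascending addresses are 26 B0.
Read back as big-endian, the last byte is least significant, giving 0x26B0.

0x26B0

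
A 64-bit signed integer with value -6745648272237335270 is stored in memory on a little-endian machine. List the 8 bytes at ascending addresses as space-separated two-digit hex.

1A ED 90 E9 A2 A4 62 A2

Two's complement of -6745648272237335270 in 64 bits: 6745648272237335270 = 0x5D9D5B5D166F12E6; invert → 0xA262A4A2E990ED19; add 1 → 0xA262A4A2E990ED1A.
Split into bytes (most-significant first): A2 62 A4 A2 E9 90 ED 1A.
Little-endian stores the least-significant byte at the lowest address.
So at ascending addresses the bytes are 1A ED 90 E9 A2 A4 62 A2.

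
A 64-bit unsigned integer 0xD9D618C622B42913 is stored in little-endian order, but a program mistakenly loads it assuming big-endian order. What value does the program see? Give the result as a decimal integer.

1380832822211172057

Stored little-endian, the bytes at ascending addresses are 13 29 B4 22 C6 18 D6 D9.
Read back as big-endian, the last byte is least significant, giving 0x1329B422C618D6D9.
0x1329B422C618D6D9 = 1380832822211172057.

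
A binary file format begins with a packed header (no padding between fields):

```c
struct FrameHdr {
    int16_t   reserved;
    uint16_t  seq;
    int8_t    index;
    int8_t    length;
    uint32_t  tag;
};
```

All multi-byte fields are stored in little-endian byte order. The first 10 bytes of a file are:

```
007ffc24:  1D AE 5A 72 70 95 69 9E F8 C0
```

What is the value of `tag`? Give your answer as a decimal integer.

`tag` follows `reserved` (2 B), `seq` (2 B), `index` (1 B), `length` (1 B), so it starts at offset 2 + 2 + 1 + 1 = 6 and occupies 4 bytes.
Bytes at offsets 6..9: 69 9E F8 C0.
Little-endian: lowest address holds the least-significant byte.
Reassemble most-significant byte first: C0 F8 9E 69 → 0xC0F89E69.
0xC0F89E69 = 3237518953.

3237518953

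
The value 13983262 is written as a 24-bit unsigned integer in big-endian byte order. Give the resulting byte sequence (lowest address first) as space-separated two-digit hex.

13983262 in hexadecimal, padded to 24 bits, is 0xD55E1E.
Split into bytes (most-significant first): D5 5E 1E.
In big-endian order the high byte comes first in memory.
So the memory order matches the most-significant-first order: D5 5E 1E.

D5 5E 1E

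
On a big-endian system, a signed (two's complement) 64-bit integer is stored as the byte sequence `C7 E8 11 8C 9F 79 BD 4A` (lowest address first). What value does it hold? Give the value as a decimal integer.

-4041961369896370870

Big-endian: lowest address holds the most-significant byte.
The bytes are already most-significant first: 0xC7E8118C9F79BD4A.
Top bit is set, so as a signed 64-bit value this is 0xC7E8118C9F79BD4A − 2^64 = -4041961369896370870.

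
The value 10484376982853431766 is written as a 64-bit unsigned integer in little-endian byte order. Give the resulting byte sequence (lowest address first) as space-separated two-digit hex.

D6 B1 42 3A 51 FD 7F 91

10484376982853431766 in hexadecimal, padded to 64 bits, is 0x917FFD513A42B1D6.
Split into bytes (most-significant first): 91 7F FD 51 3A 42 B1 D6.
Little-endian: lowest address holds the least-significant byte.
So at ascending addresses the bytes are D6 B1 42 3A 51 FD 7F 91.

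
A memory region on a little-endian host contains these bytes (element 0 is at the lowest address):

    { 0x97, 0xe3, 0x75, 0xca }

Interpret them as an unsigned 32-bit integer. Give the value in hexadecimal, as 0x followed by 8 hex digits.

Little-endian stores the least-significant byte at the lowest address.
Reassemble most-significant byte first: CA 75 E3 97 → 0xCA75E397.

0xCA75E397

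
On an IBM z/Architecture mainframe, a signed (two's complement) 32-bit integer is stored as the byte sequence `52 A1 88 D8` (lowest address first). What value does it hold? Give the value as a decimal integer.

1386318040

Big-endian: lowest address holds the most-significant byte.
The bytes are already most-significant first: 0x52A188D8.
0x52A188D8 = 1386318040.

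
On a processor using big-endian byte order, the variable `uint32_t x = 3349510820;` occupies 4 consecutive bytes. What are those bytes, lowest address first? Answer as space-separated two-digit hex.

3349510820 in hexadecimal, padded to 32 bits, is 0xC7A57AA4.
Split into bytes (most-significant first): C7 A5 7A A4.
Big-endian: lowest address holds the most-significant byte.
So the memory order matches the most-significant-first order: C7 A5 7A A4.

C7 A5 7A A4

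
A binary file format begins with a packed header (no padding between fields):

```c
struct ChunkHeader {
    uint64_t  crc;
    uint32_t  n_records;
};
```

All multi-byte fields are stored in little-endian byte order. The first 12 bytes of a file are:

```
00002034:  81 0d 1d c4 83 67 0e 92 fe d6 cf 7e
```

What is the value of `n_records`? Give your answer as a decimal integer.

2127550206

`n_records` follows `crc` (8 bytes), so it starts at byte offset 8 and occupies 4 bytes.
Bytes at offsets 8..11: FE D6 CF 7E.
Little-endian stores the least-significant byte at the lowest address.
Reassemble most-significant byte first: 7E CF D6 FE → 0x7ECFD6FE.
0x7ECFD6FE = 2127550206.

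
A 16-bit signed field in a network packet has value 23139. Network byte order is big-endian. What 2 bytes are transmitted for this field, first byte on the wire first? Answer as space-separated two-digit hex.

5A 63

23139 in hexadecimal, padded to 16 bits, is 0x5A63.
Split into bytes (most-significant first): 5A 63.
Big-endian: lowest address holds the most-significant byte.
So the memory order matches the most-significant-first order: 5A 63.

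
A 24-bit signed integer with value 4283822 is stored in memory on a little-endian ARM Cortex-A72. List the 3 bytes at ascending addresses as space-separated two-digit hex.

AE 5D 41

4283822 in hexadecimal, padded to 24 bits, is 0x415DAE.
Split into bytes (most-significant first): 41 5D AE.
Little-endian stores the least-significant byte at the lowest address.
So at ascending addresses the bytes are AE 5D 41.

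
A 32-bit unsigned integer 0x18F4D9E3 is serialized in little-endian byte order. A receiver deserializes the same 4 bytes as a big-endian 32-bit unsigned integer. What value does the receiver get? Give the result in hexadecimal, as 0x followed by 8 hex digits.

Stored little-endian, the bytes at ascending addresses are E3 D9 F4 18.
Read back as big-endian, the last byte is least significant, giving 0xE3D9F418.

0xE3D9F418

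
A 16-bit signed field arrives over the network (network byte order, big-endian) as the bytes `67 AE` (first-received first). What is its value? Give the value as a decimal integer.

Big-endian stores the most-significant byte at the lowest address.
The bytes are already most-significant first: 0x67AE.
0x67AE = 26542.

26542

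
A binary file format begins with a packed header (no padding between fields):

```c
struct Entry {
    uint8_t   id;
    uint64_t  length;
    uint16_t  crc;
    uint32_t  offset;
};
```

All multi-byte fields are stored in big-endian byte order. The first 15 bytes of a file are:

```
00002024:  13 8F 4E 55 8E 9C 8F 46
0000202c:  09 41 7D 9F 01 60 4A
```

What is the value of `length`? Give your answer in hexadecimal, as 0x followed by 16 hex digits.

`length` follows `id` (1 byte), so it starts at byte offset 1 and occupies 8 bytes.
Bytes at offsets 1..8: 8F 4E 55 8E 9C 8F 46 09.
Big-endian stores the most-significant byte at the lowest address.
The bytes are already most-significant first: 0x8F4E558E9C8F4609.

0x8F4E558E9C8F4609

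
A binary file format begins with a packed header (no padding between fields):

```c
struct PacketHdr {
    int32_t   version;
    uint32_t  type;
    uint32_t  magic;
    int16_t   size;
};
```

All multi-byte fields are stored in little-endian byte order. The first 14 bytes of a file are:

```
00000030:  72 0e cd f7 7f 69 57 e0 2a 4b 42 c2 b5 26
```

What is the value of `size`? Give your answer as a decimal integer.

9909

`size` follows `version` (4 B), `type` (4 B), `magic` (4 B), so it starts at offset 4 + 4 + 4 = 12 and occupies 2 bytes.
Bytes at offsets 12..13: B5 26.
In little-endian order the low byte comes first in memory.
Reassemble most-significant byte first: 26 B5 → 0x26B5.
0x26B5 = 9909.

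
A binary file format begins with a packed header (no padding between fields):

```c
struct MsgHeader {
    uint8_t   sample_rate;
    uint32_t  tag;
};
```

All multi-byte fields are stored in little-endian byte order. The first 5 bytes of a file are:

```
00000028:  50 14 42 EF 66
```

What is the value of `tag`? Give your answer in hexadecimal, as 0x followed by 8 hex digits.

0x66EF4214

`tag` follows `sample_rate` (1 byte), so it starts at byte offset 1 and occupies 4 bytes.
Bytes at offsets 1..4: 14 42 EF 66.
In little-endian order the low byte comes first in memory.
Reassemble most-significant byte first: 66 EF 42 14 → 0x66EF4214.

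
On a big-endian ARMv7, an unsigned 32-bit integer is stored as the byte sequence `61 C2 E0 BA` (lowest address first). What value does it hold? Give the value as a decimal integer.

1640161466

Big-endian: lowest address holds the most-significant byte.
The bytes are already most-significant first: 0x61C2E0BA.
0x61C2E0BA = 1640161466.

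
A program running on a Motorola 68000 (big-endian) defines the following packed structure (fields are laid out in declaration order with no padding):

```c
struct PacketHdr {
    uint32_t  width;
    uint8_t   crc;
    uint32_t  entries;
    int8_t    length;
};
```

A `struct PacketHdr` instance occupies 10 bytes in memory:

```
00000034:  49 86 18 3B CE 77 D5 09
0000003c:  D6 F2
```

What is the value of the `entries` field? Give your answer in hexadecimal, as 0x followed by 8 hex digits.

`entries` follows `width` (4 B), `crc` (1 B), so it starts at offset 4 + 1 = 5 and occupies 4 bytes.
Bytes at offsets 5..8: 77 D5 09 D6.
Big-endian stores the most-significant byte at the lowest address.
The bytes are already most-significant first: 0x77D509D6.

0x77D509D6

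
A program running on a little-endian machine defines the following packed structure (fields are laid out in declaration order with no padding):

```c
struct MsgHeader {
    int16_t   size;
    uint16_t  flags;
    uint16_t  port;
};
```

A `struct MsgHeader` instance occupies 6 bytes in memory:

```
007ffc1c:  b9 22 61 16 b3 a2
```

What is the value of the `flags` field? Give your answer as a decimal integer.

5729

`flags` follows `size` (2 bytes), so it starts at byte offset 2 and occupies 2 bytes.
Bytes at offsets 2..3: 61 16.
Little-endian: lowest address holds the least-significant byte.
Reassemble most-significant byte first: 16 61 → 0x1661.
0x1661 = 5729.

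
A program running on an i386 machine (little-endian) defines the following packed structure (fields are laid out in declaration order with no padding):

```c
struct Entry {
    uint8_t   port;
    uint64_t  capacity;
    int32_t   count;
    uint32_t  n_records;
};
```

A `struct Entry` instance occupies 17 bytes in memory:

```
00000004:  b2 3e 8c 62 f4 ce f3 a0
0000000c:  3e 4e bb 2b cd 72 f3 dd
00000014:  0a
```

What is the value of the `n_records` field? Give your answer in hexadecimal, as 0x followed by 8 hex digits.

`n_records` follows `port` (1 B), `capacity` (8 B), `count` (4 B), so it starts at offset 1 + 8 + 4 = 13 and occupies 4 bytes.
Bytes at offsets 13..16: 72 F3 DD 0A.
In little-endian order the low byte comes first in memory.
Reassemble most-significant byte first: 0A DD F3 72 → 0x0ADDF372.

0x0ADDF372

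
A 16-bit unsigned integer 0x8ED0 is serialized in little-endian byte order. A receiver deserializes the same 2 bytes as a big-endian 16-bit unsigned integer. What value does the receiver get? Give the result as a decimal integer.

Stored little-endian, the bytes at ascending addresses are D0 8E.
Read back as big-endian, the last byte is least significant, giving 0xD08E.
0xD08E = 53390.

53390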